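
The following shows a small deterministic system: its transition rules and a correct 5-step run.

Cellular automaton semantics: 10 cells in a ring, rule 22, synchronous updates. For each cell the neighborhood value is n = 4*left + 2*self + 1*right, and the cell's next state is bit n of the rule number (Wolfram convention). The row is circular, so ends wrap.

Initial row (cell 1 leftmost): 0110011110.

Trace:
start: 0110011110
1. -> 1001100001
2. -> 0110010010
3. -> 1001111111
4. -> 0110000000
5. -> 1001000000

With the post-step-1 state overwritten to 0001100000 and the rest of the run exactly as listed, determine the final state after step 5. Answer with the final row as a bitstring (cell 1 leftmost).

1100001111

state after step 1 := 0001100000
2. -> 0010010000
3. -> 0111111000
4. -> 1000000100
5. -> 1100001111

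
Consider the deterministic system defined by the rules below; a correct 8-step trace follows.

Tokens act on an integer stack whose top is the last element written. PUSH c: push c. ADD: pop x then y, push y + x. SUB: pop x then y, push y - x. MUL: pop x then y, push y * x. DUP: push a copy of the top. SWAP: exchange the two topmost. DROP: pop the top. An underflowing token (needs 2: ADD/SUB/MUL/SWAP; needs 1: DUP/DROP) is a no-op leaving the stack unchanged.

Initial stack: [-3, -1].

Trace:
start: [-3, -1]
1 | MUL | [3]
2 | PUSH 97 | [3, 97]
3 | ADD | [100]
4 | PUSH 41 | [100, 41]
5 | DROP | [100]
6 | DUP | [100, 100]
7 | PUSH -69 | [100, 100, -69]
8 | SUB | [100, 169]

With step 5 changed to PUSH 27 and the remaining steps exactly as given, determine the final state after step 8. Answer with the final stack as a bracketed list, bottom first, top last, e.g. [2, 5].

(re-executing from step 5 with the substitution; state before step 5: [100, 41])
5 | PUSH 27 | [100, 41, 27]
6 | DUP | [100, 41, 27, 27]
7 | PUSH -69 | [100, 41, 27, 27, -69]
8 | SUB | [100, 41, 27, 96]

[100, 41, 27, 96]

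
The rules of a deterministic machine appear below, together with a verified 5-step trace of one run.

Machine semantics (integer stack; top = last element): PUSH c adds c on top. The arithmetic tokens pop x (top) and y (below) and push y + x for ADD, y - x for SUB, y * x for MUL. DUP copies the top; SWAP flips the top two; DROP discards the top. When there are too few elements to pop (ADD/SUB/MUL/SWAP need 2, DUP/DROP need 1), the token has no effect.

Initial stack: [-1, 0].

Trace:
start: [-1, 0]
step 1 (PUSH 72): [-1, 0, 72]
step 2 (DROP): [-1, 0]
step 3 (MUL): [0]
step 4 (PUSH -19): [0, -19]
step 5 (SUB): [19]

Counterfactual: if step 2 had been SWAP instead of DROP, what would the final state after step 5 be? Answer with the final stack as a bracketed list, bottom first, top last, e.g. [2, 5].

[-1, 19]

(re-executing from step 2 with the substitution; state before step 2: [-1, 0, 72])
step 2 (SWAP): [-1, 72, 0]
step 3 (MUL): [-1, 0]
step 4 (PUSH -19): [-1, 0, -19]
step 5 (SUB): [-1, 19]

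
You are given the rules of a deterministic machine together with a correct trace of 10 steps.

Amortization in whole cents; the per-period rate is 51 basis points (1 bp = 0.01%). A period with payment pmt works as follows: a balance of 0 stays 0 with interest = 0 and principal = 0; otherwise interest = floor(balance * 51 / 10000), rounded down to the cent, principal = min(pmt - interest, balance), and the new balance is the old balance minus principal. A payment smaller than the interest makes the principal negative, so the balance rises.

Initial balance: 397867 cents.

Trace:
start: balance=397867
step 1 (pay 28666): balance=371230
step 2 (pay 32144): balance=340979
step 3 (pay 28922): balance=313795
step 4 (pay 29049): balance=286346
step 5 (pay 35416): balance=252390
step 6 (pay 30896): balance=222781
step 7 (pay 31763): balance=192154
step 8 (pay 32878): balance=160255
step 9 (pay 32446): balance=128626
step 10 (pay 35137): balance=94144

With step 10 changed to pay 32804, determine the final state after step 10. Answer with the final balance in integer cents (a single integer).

96477

(re-executing from step 10 with the substitution; state before step 10: balance=128626)
step 10 (pay 32804): balance=96477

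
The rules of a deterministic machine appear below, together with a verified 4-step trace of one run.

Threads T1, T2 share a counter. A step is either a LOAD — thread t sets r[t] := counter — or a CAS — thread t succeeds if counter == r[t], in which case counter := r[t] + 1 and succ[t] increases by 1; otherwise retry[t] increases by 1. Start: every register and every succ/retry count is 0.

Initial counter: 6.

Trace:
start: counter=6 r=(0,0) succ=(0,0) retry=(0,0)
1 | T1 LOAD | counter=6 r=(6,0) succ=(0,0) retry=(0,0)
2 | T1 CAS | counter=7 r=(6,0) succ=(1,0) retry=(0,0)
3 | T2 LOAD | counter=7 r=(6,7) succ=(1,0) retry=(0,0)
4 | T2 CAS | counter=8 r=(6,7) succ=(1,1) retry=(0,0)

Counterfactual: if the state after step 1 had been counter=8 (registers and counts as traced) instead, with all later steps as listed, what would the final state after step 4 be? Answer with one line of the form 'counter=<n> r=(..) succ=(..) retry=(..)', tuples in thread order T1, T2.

counter=9 r=(6,8) succ=(0,1) retry=(1,0)

state after step 1 := counter=8 r=(6,0) succ=(0,0) retry=(0,0)
2 | T1 CAS | counter=8 r=(6,0) succ=(0,0) retry=(1,0)
3 | T2 LOAD | counter=8 r=(6,8) succ=(0,0) retry=(1,0)
4 | T2 CAS | counter=9 r=(6,8) succ=(0,1) retry=(1,0)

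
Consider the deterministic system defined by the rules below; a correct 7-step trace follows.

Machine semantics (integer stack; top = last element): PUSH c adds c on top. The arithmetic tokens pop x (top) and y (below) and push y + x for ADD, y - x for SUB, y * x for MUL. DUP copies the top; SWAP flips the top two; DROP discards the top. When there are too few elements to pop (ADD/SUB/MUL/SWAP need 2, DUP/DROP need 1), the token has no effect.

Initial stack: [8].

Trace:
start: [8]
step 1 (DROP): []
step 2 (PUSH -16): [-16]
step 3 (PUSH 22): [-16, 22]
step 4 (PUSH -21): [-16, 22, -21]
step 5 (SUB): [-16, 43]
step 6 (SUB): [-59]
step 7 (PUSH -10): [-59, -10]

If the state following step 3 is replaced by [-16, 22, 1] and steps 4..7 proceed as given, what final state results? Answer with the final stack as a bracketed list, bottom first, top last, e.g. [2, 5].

state after step 3 := [-16, 22, 1]
step 4 (PUSH -21): [-16, 22, 1, -21]
step 5 (SUB): [-16, 22, 22]
step 6 (SUB): [-16, 0]
step 7 (PUSH -10): [-16, 0, -10]

[-16, 0, -10]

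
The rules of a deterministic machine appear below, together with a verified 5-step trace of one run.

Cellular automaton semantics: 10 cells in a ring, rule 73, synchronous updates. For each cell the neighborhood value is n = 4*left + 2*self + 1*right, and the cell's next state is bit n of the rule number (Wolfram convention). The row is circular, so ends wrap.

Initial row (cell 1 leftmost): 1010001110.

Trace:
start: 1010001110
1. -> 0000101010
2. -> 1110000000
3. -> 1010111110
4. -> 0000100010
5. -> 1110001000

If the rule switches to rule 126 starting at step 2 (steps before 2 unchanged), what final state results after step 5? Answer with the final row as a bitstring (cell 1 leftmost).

(re-executing steps 2..5 under rule 126; state before step 2: 0000101010)
2. -> 0001111111
3. -> 1011000001
4. -> 1111100011
5. -> 0000110110

0000110110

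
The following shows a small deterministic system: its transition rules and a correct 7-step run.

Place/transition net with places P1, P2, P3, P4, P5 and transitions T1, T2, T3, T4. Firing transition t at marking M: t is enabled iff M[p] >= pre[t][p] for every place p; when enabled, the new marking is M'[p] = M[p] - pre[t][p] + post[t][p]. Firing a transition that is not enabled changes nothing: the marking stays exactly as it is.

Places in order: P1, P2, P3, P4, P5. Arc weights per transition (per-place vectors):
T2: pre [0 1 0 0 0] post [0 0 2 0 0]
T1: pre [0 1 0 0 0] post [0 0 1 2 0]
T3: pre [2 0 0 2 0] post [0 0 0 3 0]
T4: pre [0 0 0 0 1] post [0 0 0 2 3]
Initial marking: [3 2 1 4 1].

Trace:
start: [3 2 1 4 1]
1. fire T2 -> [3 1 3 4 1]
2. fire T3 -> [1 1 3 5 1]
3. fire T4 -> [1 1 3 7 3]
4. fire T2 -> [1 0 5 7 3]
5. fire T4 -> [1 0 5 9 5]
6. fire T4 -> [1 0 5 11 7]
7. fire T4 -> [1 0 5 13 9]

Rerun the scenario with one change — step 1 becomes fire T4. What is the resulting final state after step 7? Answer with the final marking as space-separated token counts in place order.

1 1 3 15 11

(re-executing from step 1 with the substitution; state before step 1: [3 2 1 4 1])
1. fire T4 -> [3 2 1 6 3]
2. fire T3 -> [1 2 1 7 3]
3. fire T4 -> [1 2 1 9 5]
4. fire T2 -> [1 1 3 9 5]
5. fire T4 -> [1 1 3 11 7]
6. fire T4 -> [1 1 3 13 9]
7. fire T4 -> [1 1 3 15 11]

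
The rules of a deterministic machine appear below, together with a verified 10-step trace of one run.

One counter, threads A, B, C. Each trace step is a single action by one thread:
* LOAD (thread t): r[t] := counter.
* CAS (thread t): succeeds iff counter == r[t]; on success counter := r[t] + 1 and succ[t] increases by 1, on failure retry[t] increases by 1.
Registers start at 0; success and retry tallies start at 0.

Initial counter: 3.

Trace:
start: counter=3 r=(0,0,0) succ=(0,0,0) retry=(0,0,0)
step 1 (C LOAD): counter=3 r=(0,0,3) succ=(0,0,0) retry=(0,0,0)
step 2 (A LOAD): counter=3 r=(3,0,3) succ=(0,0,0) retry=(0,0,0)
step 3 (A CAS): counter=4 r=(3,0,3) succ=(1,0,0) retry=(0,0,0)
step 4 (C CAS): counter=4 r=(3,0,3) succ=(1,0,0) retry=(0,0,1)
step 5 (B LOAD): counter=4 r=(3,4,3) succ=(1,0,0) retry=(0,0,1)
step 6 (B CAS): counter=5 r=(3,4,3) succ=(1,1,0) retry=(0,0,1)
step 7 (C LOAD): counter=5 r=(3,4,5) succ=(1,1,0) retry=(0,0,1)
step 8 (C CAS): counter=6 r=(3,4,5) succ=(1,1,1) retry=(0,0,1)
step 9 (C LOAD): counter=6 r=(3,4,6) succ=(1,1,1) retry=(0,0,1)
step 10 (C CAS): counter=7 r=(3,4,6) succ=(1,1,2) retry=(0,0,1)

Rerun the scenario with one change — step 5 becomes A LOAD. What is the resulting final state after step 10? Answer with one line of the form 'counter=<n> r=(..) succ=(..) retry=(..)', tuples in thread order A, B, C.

counter=6 r=(4,0,5) succ=(1,0,2) retry=(0,1,1)

(re-executing from step 5 with the substitution; state before step 5: counter=4 r=(3,0,3) succ=(1,0,0) retry=(0,0,1))
step 5 (A LOAD): counter=4 r=(4,0,3) succ=(1,0,0) retry=(0,0,1)
step 6 (B CAS): counter=4 r=(4,0,3) succ=(1,0,0) retry=(0,1,1)
step 7 (C LOAD): counter=4 r=(4,0,4) succ=(1,0,0) retry=(0,1,1)
step 8 (C CAS): counter=5 r=(4,0,4) succ=(1,0,1) retry=(0,1,1)
step 9 (C LOAD): counter=5 r=(4,0,5) succ=(1,0,1) retry=(0,1,1)
step 10 (C CAS): counter=6 r=(4,0,5) succ=(1,0,2) retry=(0,1,1)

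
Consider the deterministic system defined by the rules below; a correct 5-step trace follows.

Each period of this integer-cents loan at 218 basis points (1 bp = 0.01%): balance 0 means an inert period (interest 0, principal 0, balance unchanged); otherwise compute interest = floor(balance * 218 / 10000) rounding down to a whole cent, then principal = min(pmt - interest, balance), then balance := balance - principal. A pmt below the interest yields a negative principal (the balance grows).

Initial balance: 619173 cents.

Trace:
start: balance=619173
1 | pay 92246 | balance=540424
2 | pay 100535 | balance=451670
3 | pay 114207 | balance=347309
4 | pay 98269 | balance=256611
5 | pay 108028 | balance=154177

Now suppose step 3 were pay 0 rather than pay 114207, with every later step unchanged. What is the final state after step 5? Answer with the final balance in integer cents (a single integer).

273418

(re-executing from step 3 with the substitution; state before step 3: balance=451670)
3 | pay 0 | balance=461516
4 | pay 98269 | balance=373308
5 | pay 108028 | balance=273418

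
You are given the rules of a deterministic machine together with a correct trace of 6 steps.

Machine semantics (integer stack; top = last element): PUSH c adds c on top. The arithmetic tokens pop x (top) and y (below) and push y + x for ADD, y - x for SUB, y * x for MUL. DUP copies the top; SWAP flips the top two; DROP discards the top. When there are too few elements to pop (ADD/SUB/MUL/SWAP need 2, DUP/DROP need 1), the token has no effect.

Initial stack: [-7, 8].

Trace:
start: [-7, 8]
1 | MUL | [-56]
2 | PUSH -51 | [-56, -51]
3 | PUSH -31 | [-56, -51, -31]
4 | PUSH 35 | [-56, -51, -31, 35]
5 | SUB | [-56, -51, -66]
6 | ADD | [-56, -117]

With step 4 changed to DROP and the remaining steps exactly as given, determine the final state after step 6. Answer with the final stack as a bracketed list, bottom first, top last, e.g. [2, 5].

(re-executing from step 4 with the substitution; state before step 4: [-56, -51, -31])
4 | DROP | [-56, -51]
5 | SUB | [-5]
6 | ADD | [-5]

[-5]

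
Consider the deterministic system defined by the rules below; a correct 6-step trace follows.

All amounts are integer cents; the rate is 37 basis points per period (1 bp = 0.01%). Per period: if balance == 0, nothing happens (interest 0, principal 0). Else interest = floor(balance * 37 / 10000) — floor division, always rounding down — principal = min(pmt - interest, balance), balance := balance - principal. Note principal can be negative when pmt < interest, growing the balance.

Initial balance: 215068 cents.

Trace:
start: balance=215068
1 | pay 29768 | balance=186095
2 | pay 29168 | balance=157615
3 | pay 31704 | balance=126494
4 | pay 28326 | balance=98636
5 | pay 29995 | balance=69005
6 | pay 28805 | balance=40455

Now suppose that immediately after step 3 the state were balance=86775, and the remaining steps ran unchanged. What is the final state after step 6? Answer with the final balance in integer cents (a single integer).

state after step 3 := balance=86775
4 | pay 28326 | balance=58770
5 | pay 29995 | balance=28992
6 | pay 28805 | balance=294

294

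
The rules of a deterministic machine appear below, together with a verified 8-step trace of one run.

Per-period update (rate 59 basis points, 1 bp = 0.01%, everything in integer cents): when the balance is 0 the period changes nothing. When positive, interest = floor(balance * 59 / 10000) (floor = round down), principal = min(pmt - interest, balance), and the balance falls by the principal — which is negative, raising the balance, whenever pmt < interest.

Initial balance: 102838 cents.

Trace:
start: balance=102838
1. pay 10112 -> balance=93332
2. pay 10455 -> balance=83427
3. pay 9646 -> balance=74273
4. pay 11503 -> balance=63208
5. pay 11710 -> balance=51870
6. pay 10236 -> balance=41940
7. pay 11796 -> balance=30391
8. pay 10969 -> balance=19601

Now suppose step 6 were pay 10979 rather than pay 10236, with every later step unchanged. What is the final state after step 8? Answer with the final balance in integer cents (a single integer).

(re-executing from step 6 with the substitution; state before step 6: balance=51870)
6. pay 10979 -> balance=41197
7. pay 11796 -> balance=29644
8. pay 10969 -> balance=18849

18849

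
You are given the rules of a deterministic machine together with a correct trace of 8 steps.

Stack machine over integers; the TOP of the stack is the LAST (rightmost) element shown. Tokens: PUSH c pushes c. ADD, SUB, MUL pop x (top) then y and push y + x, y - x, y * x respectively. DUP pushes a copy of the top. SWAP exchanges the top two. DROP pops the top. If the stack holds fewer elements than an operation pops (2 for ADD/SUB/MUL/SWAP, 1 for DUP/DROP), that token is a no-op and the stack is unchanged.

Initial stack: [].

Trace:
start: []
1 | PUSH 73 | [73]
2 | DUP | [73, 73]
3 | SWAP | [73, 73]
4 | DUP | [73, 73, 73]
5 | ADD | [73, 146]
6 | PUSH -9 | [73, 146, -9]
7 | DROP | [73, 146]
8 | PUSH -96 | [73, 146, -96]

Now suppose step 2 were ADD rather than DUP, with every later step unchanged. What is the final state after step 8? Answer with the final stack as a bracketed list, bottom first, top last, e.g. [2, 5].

[146, -96]

(re-executing from step 2 with the substitution; state before step 2: [73])
2 | ADD | [73]
3 | SWAP | [73]
4 | DUP | [73, 73]
5 | ADD | [146]
6 | PUSH -9 | [146, -9]
7 | DROP | [146]
8 | PUSH -96 | [146, -96]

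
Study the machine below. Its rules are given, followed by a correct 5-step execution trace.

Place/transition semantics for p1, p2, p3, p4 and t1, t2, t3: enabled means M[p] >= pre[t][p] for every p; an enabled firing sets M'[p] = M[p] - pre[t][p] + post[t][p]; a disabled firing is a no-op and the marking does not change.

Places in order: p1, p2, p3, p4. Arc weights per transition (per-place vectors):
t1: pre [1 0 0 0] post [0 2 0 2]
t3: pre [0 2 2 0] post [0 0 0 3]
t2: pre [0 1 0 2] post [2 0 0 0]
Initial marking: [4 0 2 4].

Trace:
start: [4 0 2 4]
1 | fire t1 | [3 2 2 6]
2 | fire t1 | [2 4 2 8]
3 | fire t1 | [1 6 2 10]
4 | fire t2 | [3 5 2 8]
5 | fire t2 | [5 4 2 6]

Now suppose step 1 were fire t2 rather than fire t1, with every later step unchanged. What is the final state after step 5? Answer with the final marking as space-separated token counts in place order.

(re-executing from step 1 with the substitution; state before step 1: [4 0 2 4])
1 | fire t2 | [4 0 2 4]
2 | fire t1 | [3 2 2 6]
3 | fire t1 | [2 4 2 8]
4 | fire t2 | [4 3 2 6]
5 | fire t2 | [6 2 2 4]

6 2 2 4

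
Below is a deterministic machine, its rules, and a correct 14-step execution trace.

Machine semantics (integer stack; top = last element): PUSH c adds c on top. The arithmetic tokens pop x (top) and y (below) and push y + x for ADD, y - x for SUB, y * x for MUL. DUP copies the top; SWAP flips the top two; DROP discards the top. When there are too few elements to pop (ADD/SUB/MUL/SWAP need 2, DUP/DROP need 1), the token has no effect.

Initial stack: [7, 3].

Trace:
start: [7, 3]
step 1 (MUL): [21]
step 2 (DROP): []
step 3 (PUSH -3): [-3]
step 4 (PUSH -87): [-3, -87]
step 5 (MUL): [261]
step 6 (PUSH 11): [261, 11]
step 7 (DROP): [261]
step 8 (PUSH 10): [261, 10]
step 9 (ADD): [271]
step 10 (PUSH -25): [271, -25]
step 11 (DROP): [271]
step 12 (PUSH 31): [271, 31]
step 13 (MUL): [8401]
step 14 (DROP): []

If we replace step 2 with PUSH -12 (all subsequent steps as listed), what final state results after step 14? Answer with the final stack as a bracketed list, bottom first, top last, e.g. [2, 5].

[21, -12]

(re-executing from step 2 with the substitution; state before step 2: [21])
step 2 (PUSH -12): [21, -12]
step 3 (PUSH -3): [21, -12, -3]
step 4 (PUSH -87): [21, -12, -3, -87]
step 5 (MUL): [21, -12, 261]
step 6 (PUSH 11): [21, -12, 261, 11]
step 7 (DROP): [21, -12, 261]
step 8 (PUSH 10): [21, -12, 261, 10]
step 9 (ADD): [21, -12, 271]
step 10 (PUSH -25): [21, -12, 271, -25]
step 11 (DROP): [21, -12, 271]
step 12 (PUSH 31): [21, -12, 271, 31]
step 13 (MUL): [21, -12, 8401]
step 14 (DROP): [21, -12]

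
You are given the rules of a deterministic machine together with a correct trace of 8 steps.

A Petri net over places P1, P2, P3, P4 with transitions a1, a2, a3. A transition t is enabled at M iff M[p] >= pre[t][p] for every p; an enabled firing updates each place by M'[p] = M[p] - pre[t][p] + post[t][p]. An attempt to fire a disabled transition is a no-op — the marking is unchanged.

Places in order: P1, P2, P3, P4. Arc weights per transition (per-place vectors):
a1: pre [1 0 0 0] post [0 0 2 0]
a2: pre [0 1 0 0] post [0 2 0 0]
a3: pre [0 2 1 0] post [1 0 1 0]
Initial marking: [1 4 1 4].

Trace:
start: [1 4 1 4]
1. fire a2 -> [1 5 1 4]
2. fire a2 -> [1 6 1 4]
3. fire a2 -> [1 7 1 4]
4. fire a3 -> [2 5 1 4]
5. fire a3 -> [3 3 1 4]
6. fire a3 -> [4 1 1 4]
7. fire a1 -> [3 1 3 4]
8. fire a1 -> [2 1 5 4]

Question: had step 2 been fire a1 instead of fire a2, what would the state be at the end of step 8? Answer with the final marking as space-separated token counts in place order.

(re-executing from step 2 with the substitution; state before step 2: [1 5 1 4])
2. fire a1 -> [0 5 3 4]
3. fire a2 -> [0 6 3 4]
4. fire a3 -> [1 4 3 4]
5. fire a3 -> [2 2 3 4]
6. fire a3 -> [3 0 3 4]
7. fire a1 -> [2 0 5 4]
8. fire a1 -> [1 0 7 4]

1 0 7 4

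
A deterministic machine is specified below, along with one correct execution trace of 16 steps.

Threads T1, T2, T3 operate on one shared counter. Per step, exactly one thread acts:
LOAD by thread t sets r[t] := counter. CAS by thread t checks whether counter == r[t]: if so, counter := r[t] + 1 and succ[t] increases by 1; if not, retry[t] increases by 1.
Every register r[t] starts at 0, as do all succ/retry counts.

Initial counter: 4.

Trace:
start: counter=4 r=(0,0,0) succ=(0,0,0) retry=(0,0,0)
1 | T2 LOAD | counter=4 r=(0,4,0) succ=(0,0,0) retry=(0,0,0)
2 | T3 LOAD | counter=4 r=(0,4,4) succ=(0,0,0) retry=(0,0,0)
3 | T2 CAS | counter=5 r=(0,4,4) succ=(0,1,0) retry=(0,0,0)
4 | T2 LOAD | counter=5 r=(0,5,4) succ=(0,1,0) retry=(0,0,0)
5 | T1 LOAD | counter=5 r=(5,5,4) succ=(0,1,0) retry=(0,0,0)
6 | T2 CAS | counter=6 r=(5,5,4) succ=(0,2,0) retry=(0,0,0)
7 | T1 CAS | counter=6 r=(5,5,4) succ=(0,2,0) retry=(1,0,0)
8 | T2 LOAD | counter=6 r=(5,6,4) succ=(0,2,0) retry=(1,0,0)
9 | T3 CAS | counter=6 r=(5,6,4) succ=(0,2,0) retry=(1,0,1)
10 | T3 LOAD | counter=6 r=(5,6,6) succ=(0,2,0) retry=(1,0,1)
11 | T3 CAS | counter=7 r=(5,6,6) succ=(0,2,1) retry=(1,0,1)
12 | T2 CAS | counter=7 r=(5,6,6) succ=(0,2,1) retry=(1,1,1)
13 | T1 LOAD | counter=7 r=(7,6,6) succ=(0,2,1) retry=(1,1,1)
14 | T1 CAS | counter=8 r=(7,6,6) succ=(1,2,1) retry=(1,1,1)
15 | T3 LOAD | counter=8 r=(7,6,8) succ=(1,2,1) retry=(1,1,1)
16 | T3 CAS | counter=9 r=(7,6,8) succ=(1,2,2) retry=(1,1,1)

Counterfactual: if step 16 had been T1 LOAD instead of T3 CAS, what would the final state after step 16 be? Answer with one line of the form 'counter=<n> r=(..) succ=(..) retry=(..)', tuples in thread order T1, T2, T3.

(re-executing from step 16 with the substitution; state before step 16: counter=8 r=(7,6,8) succ=(1,2,1) retry=(1,1,1))
16 | T1 LOAD | counter=8 r=(8,6,8) succ=(1,2,1) retry=(1,1,1)

counter=8 r=(8,6,8) succ=(1,2,1) retry=(1,1,1)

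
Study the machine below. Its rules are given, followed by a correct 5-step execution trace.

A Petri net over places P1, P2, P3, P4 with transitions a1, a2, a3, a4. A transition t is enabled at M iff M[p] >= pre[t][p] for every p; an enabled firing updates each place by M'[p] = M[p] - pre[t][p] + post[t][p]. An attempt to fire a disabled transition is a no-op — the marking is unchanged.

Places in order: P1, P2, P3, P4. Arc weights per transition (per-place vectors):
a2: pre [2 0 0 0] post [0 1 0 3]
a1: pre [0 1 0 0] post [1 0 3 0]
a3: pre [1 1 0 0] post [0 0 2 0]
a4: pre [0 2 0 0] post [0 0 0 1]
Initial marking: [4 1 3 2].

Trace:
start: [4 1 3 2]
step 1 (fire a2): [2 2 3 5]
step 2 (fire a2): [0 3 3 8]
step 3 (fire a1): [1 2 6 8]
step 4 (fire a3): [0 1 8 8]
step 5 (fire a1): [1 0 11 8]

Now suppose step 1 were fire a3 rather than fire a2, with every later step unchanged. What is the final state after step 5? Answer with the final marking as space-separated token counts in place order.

(re-executing from step 1 with the substitution; state before step 1: [4 1 3 2])
step 1 (fire a3): [3 0 5 2]
step 2 (fire a2): [1 1 5 5]
step 3 (fire a1): [2 0 8 5]
step 4 (fire a3): [2 0 8 5]
step 5 (fire a1): [2 0 8 5]

2 0 8 5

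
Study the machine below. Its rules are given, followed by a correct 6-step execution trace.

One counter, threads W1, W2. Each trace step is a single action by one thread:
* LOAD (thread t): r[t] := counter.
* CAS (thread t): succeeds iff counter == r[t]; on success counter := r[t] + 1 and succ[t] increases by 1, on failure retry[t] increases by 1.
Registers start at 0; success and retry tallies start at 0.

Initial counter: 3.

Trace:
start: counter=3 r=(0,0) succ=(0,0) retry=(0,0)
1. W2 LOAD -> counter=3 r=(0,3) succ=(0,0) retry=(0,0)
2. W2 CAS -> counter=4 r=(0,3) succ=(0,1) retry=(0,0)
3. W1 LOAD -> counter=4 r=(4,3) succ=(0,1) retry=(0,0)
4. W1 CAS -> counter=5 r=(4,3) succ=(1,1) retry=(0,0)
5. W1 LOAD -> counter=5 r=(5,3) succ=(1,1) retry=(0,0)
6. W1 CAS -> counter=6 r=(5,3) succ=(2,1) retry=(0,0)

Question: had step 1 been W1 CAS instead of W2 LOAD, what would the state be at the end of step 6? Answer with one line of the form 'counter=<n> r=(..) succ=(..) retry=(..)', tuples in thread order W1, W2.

(re-executing from step 1 with the substitution; state before step 1: counter=3 r=(0,0) succ=(0,0) retry=(0,0))
1. W1 CAS -> counter=3 r=(0,0) succ=(0,0) retry=(1,0)
2. W2 CAS -> counter=3 r=(0,0) succ=(0,0) retry=(1,1)
3. W1 LOAD -> counter=3 r=(3,0) succ=(0,0) retry=(1,1)
4. W1 CAS -> counter=4 r=(3,0) succ=(1,0) retry=(1,1)
5. W1 LOAD -> counter=4 r=(4,0) succ=(1,0) retry=(1,1)
6. W1 CAS -> counter=5 r=(4,0) succ=(2,0) retry=(1,1)

counter=5 r=(4,0) succ=(2,0) retry=(1,1)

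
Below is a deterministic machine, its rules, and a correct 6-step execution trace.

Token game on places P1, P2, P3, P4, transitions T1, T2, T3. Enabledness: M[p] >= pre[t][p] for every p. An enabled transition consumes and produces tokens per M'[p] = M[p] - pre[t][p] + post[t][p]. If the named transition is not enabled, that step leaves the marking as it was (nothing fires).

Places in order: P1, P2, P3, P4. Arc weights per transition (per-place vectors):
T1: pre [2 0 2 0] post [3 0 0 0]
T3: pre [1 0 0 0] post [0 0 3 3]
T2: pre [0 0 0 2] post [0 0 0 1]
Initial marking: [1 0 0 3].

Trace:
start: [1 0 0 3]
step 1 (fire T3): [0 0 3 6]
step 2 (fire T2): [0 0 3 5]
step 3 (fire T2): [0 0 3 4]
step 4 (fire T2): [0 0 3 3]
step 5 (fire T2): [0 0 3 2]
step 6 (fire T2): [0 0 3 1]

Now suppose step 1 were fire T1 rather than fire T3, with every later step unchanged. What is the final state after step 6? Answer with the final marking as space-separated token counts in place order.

1 0 0 1

(re-executing from step 1 with the substitution; state before step 1: [1 0 0 3])
step 1 (fire T1): [1 0 0 3]
step 2 (fire T2): [1 0 0 2]
step 3 (fire T2): [1 0 0 1]
step 4 (fire T2): [1 0 0 1]
step 5 (fire T2): [1 0 0 1]
step 6 (fire T2): [1 0 0 1]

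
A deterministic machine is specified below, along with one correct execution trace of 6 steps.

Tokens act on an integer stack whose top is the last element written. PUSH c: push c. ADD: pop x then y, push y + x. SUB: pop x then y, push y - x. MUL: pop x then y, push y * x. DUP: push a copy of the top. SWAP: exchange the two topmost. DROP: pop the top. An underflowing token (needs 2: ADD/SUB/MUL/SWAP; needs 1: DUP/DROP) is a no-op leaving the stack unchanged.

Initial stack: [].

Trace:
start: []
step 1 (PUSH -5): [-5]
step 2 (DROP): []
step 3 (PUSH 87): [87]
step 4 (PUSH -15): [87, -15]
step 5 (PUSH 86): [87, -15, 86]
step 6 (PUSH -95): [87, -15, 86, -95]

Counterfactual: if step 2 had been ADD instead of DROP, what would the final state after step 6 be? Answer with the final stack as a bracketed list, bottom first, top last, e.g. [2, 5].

(re-executing from step 2 with the substitution; state before step 2: [-5])
step 2 (ADD): [-5]
step 3 (PUSH 87): [-5, 87]
step 4 (PUSH -15): [-5, 87, -15]
step 5 (PUSH 86): [-5, 87, -15, 86]
step 6 (PUSH -95): [-5, 87, -15, 86, -95]

[-5, 87, -15, 86, -95]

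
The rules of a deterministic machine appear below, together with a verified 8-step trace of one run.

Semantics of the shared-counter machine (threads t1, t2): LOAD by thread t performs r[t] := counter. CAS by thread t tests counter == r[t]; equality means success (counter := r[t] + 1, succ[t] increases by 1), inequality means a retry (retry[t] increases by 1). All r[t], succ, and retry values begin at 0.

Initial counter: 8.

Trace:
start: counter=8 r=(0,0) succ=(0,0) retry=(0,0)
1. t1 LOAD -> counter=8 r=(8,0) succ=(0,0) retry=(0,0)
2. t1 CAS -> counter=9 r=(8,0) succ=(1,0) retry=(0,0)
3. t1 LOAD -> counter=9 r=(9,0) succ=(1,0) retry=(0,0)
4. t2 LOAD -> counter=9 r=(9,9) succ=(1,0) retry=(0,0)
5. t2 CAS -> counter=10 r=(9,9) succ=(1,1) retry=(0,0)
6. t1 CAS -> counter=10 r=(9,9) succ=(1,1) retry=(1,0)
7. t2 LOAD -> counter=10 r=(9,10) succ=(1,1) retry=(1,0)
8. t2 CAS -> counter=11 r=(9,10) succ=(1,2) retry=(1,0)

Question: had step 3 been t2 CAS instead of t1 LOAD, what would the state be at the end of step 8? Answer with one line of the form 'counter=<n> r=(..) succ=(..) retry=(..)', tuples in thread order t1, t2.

counter=11 r=(8,10) succ=(1,2) retry=(1,1)

(re-executing from step 3 with the substitution; state before step 3: counter=9 r=(8,0) succ=(1,0) retry=(0,0))
3. t2 CAS -> counter=9 r=(8,0) succ=(1,0) retry=(0,1)
4. t2 LOAD -> counter=9 r=(8,9) succ=(1,0) retry=(0,1)
5. t2 CAS -> counter=10 r=(8,9) succ=(1,1) retry=(0,1)
6. t1 CAS -> counter=10 r=(8,9) succ=(1,1) retry=(1,1)
7. t2 LOAD -> counter=10 r=(8,10) succ=(1,1) retry=(1,1)
8. t2 CAS -> counter=11 r=(8,10) succ=(1,2) retry=(1,1)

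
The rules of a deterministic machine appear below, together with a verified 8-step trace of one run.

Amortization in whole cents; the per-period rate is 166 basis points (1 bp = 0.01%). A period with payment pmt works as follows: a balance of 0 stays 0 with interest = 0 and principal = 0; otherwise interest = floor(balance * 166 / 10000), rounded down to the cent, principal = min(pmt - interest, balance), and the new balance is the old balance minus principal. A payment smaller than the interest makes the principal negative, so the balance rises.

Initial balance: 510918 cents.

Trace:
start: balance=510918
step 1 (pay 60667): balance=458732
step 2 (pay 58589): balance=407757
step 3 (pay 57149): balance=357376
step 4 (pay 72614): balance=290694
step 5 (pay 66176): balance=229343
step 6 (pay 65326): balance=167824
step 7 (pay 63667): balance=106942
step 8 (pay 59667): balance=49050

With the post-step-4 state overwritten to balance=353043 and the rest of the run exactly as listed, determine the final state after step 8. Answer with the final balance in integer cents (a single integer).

115643

state after step 4 := balance=353043
step 5 (pay 66176): balance=292727
step 6 (pay 65326): balance=232260
step 7 (pay 63667): balance=172448
step 8 (pay 59667): balance=115643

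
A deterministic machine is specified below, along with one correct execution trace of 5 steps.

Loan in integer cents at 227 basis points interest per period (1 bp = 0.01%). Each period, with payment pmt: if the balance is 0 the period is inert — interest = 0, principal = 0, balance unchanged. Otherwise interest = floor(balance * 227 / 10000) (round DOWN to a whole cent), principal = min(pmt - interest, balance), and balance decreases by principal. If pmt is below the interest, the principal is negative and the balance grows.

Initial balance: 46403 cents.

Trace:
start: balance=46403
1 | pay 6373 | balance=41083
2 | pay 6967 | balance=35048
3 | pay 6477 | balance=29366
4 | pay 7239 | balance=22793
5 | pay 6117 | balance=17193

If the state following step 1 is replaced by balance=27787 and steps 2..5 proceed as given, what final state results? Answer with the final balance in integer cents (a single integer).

state after step 1 := balance=27787
2 | pay 6967 | balance=21450
3 | pay 6477 | balance=15459
4 | pay 7239 | balance=8570
5 | pay 6117 | balance=2647

2647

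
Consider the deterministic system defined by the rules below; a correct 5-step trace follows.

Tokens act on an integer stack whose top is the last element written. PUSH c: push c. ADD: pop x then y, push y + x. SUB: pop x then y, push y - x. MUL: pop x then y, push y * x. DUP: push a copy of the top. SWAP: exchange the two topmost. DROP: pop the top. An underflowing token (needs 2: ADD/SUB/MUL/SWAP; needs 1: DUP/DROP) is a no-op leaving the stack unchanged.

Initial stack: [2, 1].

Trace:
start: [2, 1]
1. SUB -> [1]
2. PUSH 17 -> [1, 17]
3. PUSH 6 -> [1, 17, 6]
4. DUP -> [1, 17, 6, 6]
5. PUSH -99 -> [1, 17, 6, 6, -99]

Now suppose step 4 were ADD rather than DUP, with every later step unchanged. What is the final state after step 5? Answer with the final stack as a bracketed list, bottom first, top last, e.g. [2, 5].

[1, 23, -99]

(re-executing from step 4 with the substitution; state before step 4: [1, 17, 6])
4. ADD -> [1, 23]
5. PUSH -99 -> [1, 23, -99]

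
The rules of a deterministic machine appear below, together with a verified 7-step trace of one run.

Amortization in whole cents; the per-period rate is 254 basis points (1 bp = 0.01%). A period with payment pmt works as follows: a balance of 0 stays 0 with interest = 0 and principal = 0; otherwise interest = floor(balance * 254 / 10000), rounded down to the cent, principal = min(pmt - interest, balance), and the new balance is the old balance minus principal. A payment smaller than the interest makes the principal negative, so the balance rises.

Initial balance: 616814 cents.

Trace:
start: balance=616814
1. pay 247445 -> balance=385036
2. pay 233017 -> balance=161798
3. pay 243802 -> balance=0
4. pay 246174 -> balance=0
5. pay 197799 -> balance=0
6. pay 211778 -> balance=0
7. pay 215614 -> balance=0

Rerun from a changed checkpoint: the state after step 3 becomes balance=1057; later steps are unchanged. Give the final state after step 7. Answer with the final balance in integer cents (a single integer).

state after step 3 := balance=1057
4. pay 246174 -> balance=0
5. pay 197799 -> balance=0
6. pay 211778 -> balance=0
7. pay 215614 -> balance=0

0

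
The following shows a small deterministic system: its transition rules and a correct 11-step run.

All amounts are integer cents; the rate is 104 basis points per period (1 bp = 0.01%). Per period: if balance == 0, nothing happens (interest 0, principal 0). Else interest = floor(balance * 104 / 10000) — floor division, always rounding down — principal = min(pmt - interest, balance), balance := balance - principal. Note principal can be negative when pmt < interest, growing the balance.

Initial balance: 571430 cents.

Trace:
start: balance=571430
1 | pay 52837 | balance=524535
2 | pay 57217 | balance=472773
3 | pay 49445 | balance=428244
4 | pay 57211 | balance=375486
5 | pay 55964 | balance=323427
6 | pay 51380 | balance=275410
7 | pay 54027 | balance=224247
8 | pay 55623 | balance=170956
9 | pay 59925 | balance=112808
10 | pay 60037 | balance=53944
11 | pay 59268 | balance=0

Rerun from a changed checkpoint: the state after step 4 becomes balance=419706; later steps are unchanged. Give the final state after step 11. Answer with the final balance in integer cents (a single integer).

state after step 4 := balance=419706
5 | pay 55964 | balance=368106
6 | pay 51380 | balance=320554
7 | pay 54027 | balance=269860
8 | pay 55623 | balance=217043
9 | pay 59925 | balance=159375
10 | pay 60037 | balance=100995
11 | pay 59268 | balance=42777

42777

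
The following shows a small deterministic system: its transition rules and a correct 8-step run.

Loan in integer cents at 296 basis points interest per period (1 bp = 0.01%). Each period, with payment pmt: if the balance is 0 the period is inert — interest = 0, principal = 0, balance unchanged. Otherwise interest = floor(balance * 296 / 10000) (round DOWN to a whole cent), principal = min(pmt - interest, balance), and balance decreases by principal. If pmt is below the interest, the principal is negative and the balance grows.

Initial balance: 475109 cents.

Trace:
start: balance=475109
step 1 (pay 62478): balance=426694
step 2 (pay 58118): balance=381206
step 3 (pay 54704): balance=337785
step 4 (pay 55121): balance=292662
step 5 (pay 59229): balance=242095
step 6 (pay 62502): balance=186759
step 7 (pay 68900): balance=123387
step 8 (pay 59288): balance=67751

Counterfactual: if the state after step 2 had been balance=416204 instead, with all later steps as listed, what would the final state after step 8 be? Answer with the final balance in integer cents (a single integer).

109442

state after step 2 := balance=416204
step 3 (pay 54704): balance=373819
step 4 (pay 55121): balance=329763
step 5 (pay 59229): balance=280294
step 6 (pay 62502): balance=226088
step 7 (pay 68900): balance=163880
step 8 (pay 59288): balance=109442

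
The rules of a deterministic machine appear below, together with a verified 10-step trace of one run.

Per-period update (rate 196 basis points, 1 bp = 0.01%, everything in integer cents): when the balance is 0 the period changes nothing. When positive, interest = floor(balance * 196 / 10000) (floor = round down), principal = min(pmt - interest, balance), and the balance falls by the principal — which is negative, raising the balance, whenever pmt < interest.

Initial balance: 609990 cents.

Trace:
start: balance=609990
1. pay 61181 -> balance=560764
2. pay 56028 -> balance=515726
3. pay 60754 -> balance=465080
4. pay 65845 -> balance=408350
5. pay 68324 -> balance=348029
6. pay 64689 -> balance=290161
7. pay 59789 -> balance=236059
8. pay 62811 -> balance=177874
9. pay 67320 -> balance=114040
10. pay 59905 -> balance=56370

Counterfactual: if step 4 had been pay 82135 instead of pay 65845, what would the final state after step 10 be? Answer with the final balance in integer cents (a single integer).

(re-executing from step 4 with the substitution; state before step 4: balance=465080)
4. pay 82135 -> balance=392060
5. pay 68324 -> balance=331420
6. pay 64689 -> balance=273226
7. pay 59789 -> balance=218792
8. pay 62811 -> balance=160269
9. pay 67320 -> balance=96090
10. pay 59905 -> balance=38068

38068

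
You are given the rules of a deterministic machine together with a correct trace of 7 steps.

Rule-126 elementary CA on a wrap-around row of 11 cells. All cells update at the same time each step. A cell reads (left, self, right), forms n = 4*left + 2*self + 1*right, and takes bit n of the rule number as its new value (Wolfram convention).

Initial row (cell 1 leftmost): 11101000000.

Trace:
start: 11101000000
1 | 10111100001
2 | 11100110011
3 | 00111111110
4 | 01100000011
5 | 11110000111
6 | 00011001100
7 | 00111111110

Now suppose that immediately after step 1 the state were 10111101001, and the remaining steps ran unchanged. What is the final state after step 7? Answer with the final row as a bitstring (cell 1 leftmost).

11000011111

state after step 1 := 10111101001
2 | 11100111111
3 | 00111100000
4 | 01100110000
5 | 11111111000
6 | 10000001101
7 | 11000011111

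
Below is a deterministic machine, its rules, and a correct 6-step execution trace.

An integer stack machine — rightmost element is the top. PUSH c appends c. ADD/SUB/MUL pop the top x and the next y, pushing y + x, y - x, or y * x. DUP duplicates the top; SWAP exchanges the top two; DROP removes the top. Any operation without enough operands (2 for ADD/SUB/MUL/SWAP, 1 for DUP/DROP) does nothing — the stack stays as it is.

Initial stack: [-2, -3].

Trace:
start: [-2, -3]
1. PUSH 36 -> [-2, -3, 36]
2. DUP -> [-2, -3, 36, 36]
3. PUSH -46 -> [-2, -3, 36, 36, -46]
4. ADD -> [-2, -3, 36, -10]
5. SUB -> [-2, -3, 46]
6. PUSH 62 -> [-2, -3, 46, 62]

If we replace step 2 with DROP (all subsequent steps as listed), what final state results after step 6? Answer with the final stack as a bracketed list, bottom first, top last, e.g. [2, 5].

[47, 62]

(re-executing from step 2 with the substitution; state before step 2: [-2, -3, 36])
2. DROP -> [-2, -3]
3. PUSH -46 -> [-2, -3, -46]
4. ADD -> [-2, -49]
5. SUB -> [47]
6. PUSH 62 -> [47, 62]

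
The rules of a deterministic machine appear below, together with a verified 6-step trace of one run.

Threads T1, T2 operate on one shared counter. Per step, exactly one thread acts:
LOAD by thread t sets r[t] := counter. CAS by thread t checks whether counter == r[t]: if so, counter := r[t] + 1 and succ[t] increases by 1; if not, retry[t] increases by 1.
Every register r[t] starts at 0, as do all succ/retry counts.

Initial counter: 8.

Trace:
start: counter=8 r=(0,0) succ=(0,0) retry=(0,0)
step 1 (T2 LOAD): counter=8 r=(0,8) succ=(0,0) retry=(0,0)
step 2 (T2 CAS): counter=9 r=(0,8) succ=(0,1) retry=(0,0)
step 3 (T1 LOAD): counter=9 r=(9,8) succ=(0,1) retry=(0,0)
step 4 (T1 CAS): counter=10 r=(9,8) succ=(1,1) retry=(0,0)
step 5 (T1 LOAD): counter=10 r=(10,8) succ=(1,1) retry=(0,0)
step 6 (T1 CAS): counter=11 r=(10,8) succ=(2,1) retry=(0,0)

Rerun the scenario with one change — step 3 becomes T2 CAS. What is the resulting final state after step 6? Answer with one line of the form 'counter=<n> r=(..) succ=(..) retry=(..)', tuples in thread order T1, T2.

counter=10 r=(9,8) succ=(1,1) retry=(1,1)

(re-executing from step 3 with the substitution; state before step 3: counter=9 r=(0,8) succ=(0,1) retry=(0,0))
step 3 (T2 CAS): counter=9 r=(0,8) succ=(0,1) retry=(0,1)
step 4 (T1 CAS): counter=9 r=(0,8) succ=(0,1) retry=(1,1)
step 5 (T1 LOAD): counter=9 r=(9,8) succ=(0,1) retry=(1,1)
step 6 (T1 CAS): counter=10 r=(9,8) succ=(1,1) retry=(1,1)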